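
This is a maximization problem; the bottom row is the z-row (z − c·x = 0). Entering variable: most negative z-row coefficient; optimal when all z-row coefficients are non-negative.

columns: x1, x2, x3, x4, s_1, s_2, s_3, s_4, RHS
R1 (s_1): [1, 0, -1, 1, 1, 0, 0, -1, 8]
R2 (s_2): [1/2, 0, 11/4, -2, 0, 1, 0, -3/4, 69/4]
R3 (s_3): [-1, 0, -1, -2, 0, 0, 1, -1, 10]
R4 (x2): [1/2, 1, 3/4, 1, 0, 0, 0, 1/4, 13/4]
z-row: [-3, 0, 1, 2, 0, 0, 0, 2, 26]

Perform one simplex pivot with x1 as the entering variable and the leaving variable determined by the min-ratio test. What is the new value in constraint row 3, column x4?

0

Ratio test on column x1 — row 1: 8/1 = 8; row 2: (69/4)/(1/2) = 69/2; row 3: entry -1 ≤ 0; row 4: (13/4)/(1/2) = 13/2. Minimum is 13/2 at row 4 (x2 leaves); pivot element 1/2.
Divide row 4 by 1/2; eliminate column x1 from the other rows.
Row 3 update in column x4: -2 − (-1)·2 = 0.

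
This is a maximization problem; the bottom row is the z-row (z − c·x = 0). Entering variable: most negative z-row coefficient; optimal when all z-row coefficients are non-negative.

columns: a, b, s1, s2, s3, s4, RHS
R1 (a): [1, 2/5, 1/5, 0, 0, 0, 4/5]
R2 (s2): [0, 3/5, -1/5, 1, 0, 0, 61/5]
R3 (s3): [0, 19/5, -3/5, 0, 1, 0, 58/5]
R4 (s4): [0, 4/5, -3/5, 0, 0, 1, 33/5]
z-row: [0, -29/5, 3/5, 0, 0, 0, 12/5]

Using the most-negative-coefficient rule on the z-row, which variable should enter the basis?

Negative z-row entries: b: -29/5.
The most negative is -29/5 in column b, so b enters.

b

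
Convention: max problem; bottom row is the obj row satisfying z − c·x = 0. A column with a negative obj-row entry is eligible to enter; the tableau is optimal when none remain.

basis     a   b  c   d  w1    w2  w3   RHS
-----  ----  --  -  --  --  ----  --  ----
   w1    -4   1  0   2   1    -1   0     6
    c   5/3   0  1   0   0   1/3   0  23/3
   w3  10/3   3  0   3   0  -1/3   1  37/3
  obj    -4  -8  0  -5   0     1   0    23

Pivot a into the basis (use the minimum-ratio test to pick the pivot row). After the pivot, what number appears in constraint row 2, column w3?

-1/2

Ratio test on column a — row 1: entry -4 ≤ 0; row 2: (23/3)/(5/3) = 23/5; row 3: (37/3)/(10/3) = 37/10. Minimum is 37/10 at row 3 (w3 leaves); pivot element 10/3.
Divide row 3 by 10/3; eliminate column a from the other rows.
Row 2 update in column w3: 0 − (5/3)·(3/10) = -1/2.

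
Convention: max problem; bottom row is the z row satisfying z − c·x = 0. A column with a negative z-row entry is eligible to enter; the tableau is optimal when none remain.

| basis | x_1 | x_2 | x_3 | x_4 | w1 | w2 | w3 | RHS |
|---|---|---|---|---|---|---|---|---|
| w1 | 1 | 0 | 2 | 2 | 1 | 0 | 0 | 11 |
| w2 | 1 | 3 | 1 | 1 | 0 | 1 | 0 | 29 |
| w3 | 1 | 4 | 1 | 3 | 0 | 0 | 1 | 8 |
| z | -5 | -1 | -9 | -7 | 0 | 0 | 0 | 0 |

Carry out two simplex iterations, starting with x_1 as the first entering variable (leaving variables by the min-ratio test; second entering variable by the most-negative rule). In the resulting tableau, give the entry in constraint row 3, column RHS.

5

Ratio test on column x_1 — row 1: 11/1 = 11; row 2: 29/1 = 29; row 3: 8/1 = 8. Minimum is 8 at row 3 (w3 leaves); pivot element 1.
Divide row 3 by 1; eliminate column x_1 from the other rows.
Second iteration: most negative z-row entry is -4 in column x_3, so x_3 enters.
Ratio test on column x_3 — row 1: 3/1 = 3; row 2: entry 0 ≤ 0; row 3: 8/1 = 8. Minimum is 3 at row 1 (w1 leaves); pivot element 1.
Divide row 1 by 1; eliminate column x_3 from the other rows.
After both pivots, the entry at constraint row 3, column RHS is 5.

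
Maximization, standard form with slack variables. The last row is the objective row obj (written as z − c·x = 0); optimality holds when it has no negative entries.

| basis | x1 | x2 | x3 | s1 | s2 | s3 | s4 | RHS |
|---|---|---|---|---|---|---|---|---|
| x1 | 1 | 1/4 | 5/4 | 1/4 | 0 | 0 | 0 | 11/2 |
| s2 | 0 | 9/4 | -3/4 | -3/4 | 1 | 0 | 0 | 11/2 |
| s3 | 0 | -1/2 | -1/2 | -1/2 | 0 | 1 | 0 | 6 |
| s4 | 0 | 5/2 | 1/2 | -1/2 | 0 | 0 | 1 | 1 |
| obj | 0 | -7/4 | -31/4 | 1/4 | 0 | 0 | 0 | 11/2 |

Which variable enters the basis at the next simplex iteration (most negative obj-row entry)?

x3

Negative obj-row entries: x2: -7/4, x3: -31/4.
The most negative is -31/4 in column x3, so x3 enters.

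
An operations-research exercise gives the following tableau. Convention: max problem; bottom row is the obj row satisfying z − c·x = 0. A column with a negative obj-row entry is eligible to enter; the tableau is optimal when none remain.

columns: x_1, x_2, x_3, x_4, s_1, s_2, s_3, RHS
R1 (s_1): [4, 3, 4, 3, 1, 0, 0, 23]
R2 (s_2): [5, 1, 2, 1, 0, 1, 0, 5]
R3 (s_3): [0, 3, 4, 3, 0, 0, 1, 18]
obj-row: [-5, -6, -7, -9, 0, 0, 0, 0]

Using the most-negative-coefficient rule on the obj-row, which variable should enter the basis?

x_4

Negative obj-row entries: x_1: -5, x_2: -6, x_3: -7, x_4: -9.
The most negative is -9 in column x_4, so x_4 enters.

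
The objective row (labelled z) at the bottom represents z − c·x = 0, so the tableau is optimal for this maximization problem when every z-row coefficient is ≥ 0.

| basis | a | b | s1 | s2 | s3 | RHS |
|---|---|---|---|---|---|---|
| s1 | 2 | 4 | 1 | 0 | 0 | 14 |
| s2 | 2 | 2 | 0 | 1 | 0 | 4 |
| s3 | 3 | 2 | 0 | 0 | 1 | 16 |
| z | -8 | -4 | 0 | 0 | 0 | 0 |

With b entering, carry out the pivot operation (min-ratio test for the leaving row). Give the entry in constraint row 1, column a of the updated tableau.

-2

Ratio test on column b — row 1: 14/4 = 7/2; row 2: 4/2 = 2; row 3: 16/2 = 8. Minimum is 2 at row 2 (s2 leaves); pivot element 2.
Divide row 2 by 2; eliminate column b from the other rows.
Row 1 update in column a: 2 − 4·1 = -2.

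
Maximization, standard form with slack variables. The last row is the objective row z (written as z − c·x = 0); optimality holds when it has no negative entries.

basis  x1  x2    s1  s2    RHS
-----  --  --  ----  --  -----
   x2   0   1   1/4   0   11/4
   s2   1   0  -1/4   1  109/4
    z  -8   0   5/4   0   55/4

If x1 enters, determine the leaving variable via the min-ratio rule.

Column x1 entries and ratios — x2: 0 ≤ 0, skip; s2: (109/4)/1 = 109/4.
Smallest ratio is 109/4 in the row of s2, so s2 leaves.

s2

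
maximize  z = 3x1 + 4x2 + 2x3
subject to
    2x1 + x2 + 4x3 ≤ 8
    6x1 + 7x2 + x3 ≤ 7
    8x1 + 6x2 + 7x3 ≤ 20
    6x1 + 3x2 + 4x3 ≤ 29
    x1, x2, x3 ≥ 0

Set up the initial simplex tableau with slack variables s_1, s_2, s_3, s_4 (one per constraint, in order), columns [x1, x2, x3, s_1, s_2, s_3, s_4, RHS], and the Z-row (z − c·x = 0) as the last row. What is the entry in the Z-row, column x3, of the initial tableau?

-2

The Z-row carries the negated objective coefficients: the x3 entry is -2.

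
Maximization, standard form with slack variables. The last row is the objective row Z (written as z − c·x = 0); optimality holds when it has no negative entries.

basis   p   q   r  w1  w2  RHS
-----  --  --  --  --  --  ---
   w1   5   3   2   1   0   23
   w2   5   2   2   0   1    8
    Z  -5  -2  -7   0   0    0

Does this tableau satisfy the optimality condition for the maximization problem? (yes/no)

The Z-row has a negative entry -7 in column r, so it is not optimal.

no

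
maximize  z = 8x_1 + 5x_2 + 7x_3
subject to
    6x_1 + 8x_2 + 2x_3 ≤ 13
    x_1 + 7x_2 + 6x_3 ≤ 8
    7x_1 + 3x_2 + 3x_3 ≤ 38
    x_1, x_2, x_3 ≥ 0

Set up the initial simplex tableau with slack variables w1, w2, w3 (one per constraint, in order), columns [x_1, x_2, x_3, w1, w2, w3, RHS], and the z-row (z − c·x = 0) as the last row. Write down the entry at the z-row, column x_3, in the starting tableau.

The z-row carries the negated objective coefficients: the x_3 entry is -7.

-7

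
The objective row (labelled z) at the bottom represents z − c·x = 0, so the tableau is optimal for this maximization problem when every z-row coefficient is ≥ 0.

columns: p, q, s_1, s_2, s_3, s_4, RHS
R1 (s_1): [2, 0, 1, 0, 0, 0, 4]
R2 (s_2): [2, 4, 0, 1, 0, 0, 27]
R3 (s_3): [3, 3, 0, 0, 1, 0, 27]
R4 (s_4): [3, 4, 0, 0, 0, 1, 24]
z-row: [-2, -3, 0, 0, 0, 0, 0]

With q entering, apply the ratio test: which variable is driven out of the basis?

Column q entries and ratios — s_1: 0 ≤ 0, skip; s_2: 27/4 = 27/4; s_3: 27/3 = 9; s_4: 24/4 = 6.
Smallest ratio is 6 in the row of s_4, so s_4 leaves.

s_4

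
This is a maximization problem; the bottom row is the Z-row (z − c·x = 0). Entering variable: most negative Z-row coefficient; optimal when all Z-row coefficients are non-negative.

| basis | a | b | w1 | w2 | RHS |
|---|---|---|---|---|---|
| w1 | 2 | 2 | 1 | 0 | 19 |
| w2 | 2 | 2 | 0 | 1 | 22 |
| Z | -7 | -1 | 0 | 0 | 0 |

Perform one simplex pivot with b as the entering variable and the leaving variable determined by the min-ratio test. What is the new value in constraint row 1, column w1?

Ratio test on column b — row 1: 19/2 = 19/2; row 2: 22/2 = 11. Minimum is 19/2 at row 1 (w1 leaves); pivot element 2.
Divide row 1 by 2; eliminate column b from the other rows.
In the new row 1, the w1 entry is the old entry divided by the pivot: 1/2 = 1/2.

1/2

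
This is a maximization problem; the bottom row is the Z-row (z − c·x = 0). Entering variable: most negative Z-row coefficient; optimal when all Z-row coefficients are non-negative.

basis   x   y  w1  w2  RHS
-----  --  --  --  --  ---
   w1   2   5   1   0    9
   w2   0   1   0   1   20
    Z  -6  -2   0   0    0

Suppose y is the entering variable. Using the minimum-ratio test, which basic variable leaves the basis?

Column y entries and ratios — w1: 9/5 = 9/5; w2: 20/1 = 20.
Smallest ratio is 9/5 in the row of w1, so w1 leaves.

w1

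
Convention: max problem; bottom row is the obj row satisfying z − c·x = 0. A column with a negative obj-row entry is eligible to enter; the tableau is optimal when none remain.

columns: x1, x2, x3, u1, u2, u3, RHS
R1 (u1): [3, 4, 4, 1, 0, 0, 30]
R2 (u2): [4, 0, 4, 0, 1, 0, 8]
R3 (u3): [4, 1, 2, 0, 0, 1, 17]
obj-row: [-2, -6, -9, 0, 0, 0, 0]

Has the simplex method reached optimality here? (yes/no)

no

The obj-row has a negative entry -9 in column x3, so it is not optimal.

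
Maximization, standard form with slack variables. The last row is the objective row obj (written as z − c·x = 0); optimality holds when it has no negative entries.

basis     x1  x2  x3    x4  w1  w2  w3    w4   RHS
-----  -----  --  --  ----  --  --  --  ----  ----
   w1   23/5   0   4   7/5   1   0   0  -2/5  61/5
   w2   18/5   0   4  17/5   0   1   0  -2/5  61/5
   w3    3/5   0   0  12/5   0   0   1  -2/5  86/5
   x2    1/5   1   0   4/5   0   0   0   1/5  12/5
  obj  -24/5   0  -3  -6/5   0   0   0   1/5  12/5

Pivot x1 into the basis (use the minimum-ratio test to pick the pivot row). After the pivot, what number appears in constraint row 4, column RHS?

43/23

Ratio test on column x1 — row 1: (61/5)/(23/5) = 61/23; row 2: (61/5)/(18/5) = 61/18; row 3: (86/5)/(3/5) = 86/3; row 4: (12/5)/(1/5) = 12. Minimum is 61/23 at row 1 (w1 leaves); pivot element 23/5.
Divide row 1 by 23/5; eliminate column x1 from the other rows.
Row 4 update in column RHS: 12/5 − (1/5)·(61/23) = 43/23.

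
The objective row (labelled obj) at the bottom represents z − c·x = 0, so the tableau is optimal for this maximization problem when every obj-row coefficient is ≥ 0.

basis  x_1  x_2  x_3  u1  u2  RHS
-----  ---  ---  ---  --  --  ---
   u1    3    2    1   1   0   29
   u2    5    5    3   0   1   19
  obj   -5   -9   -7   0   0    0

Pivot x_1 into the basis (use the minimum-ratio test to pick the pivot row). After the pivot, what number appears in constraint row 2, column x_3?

3/5

Ratio test on column x_1 — row 1: 29/3 = 29/3; row 2: 19/5 = 19/5. Minimum is 19/5 at row 2 (u2 leaves); pivot element 5.
Divide row 2 by 5; eliminate column x_1 from the other rows.
In the new row 2, the x_3 entry is the old entry divided by the pivot: 3/5 = 3/5.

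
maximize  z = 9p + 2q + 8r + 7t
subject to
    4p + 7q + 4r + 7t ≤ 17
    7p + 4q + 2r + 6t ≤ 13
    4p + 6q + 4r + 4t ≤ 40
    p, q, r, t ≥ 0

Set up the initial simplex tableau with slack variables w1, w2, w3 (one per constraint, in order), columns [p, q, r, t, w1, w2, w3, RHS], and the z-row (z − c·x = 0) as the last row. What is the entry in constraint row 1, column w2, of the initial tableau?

Slack w2 belongs to constraint 2; its column is the unit vector e_2, so the entry in row 1 is 0.

0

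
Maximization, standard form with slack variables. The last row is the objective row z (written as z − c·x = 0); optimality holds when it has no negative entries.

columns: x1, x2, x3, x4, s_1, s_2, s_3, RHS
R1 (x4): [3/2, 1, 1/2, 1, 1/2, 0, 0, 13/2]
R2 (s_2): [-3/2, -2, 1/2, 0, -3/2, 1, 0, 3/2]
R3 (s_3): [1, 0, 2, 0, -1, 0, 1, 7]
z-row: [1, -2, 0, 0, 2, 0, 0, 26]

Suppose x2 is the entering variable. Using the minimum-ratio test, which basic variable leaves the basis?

x4

Column x2 entries and ratios — x4: (13/2)/1 = 13/2; s_2: -2 ≤ 0, skip; s_3: 0 ≤ 0, skip.
Smallest ratio is 13/2 in the row of x4, so x4 leaves.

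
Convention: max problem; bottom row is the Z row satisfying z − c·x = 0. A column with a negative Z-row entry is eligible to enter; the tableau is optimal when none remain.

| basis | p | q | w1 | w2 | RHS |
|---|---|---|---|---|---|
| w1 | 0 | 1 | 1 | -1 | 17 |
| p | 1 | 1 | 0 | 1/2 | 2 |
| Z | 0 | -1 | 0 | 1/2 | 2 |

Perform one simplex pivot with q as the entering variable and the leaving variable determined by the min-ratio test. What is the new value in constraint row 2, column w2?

Ratio test on column q — row 1: 17/1 = 17; row 2: 2/1 = 2. Minimum is 2 at row 2 (p leaves); pivot element 1.
Divide row 2 by 1; eliminate column q from the other rows.
In the new row 2, the w2 entry is the old entry divided by the pivot: (1/2)/1 = 1/2.

1/2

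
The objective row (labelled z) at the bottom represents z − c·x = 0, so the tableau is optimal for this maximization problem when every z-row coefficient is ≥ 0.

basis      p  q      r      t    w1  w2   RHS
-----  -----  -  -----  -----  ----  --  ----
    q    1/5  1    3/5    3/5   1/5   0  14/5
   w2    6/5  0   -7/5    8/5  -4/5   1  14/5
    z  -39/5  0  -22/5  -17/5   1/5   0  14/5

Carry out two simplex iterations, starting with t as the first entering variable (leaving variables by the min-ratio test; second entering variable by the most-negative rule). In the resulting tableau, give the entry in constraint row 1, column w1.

Ratio test on column t — row 1: (14/5)/(3/5) = 14/3; row 2: (14/5)/(8/5) = 7/4. Minimum is 7/4 at row 2 (w2 leaves); pivot element 8/5.
Divide row 2 by 8/5; eliminate column t from the other rows.
Second iteration: most negative z-row entry is -59/8 in column r, so r enters.
Ratio test on column r — row 1: (7/4)/(9/8) = 14/9; row 2: entry -7/8 ≤ 0. Minimum is 14/9 at row 1 (q leaves); pivot element 9/8.
Divide row 1 by 9/8; eliminate column r from the other rows.
After both pivots, the entry at constraint row 1, column w1 is 4/9.

4/9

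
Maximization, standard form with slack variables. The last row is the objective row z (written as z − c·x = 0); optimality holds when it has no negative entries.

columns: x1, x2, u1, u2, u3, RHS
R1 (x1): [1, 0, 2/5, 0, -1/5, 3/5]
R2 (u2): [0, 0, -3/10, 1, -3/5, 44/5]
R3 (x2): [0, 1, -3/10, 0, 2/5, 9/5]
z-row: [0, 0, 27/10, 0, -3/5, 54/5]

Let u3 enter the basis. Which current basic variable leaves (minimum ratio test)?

x2

Column u3 entries and ratios — x1: -1/5 ≤ 0, skip; u2: -3/5 ≤ 0, skip; x2: (9/5)/(2/5) = 9/2.
Smallest ratio is 9/2 in the row of x2, so x2 leaves.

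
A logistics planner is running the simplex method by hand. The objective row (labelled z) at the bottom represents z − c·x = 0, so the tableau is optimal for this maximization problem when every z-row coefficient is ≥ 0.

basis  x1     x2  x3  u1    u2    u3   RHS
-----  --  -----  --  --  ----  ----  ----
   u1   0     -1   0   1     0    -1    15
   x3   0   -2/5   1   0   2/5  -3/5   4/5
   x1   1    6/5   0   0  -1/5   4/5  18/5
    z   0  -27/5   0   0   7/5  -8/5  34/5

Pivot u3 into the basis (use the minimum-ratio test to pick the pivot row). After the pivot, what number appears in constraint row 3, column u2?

Ratio test on column u3 — row 1: entry -1 ≤ 0; row 2: entry -3/5 ≤ 0; row 3: (18/5)/(4/5) = 9/2. Minimum is 9/2 at row 3 (x1 leaves); pivot element 4/5.
Divide row 3 by 4/5; eliminate column u3 from the other rows.
In the new row 3, the u2 entry is the old entry divided by the pivot: (-1/5)/(4/5) = -1/4.

-1/4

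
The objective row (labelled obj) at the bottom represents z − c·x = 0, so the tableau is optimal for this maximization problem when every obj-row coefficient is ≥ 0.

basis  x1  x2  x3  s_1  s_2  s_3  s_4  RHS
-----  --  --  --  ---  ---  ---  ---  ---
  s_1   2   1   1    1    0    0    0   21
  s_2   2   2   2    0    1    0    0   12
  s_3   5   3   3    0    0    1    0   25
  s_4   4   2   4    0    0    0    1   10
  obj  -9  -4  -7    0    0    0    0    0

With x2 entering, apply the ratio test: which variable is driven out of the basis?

s_4

Column x2 entries and ratios — s_1: 21/1 = 21; s_2: 12/2 = 6; s_3: 25/3 = 25/3; s_4: 10/2 = 5.
Smallest ratio is 5 in the row of s_4, so s_4 leaves.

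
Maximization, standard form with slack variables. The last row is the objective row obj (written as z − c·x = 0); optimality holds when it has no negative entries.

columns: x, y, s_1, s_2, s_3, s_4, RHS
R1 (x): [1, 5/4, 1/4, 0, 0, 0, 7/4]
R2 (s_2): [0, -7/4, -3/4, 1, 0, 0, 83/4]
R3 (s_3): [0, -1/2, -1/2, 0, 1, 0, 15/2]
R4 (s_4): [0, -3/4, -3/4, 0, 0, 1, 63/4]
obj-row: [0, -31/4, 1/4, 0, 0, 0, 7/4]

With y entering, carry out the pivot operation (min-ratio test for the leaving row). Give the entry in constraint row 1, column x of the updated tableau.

4/5

Ratio test on column y — row 1: (7/4)/(5/4) = 7/5; row 2: entry -7/4 ≤ 0; row 3: entry -1/2 ≤ 0; row 4: entry -3/4 ≤ 0. Minimum is 7/5 at row 1 (x leaves); pivot element 5/4.
Divide row 1 by 5/4; eliminate column y from the other rows.
In the new row 1, the x entry is the old entry divided by the pivot: 1/(5/4) = 4/5.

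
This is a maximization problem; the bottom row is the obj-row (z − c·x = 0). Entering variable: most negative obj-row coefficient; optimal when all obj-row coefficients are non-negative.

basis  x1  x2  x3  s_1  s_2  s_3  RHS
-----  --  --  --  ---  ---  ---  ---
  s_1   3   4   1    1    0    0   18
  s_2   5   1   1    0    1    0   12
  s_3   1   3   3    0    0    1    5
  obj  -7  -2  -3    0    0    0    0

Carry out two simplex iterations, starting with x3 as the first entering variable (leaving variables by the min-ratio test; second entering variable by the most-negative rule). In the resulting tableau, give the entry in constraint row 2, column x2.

0

Ratio test on column x3 — row 1: 18/1 = 18; row 2: 12/1 = 12; row 3: 5/3 = 5/3. Minimum is 5/3 at row 3 (s_3 leaves); pivot element 3.
Divide row 3 by 3; eliminate column x3 from the other rows.
Second iteration: most negative obj-row entry is -6 in column x1, so x1 enters.
Ratio test on column x1 — row 1: (49/3)/(8/3) = 49/8; row 2: (31/3)/(14/3) = 31/14; row 3: (5/3)/(1/3) = 5. Minimum is 31/14 at row 2 (s_2 leaves); pivot element 14/3.
Divide row 2 by 14/3; eliminate column x1 from the other rows.
After both pivots, the entry at constraint row 2, column x2 is 0.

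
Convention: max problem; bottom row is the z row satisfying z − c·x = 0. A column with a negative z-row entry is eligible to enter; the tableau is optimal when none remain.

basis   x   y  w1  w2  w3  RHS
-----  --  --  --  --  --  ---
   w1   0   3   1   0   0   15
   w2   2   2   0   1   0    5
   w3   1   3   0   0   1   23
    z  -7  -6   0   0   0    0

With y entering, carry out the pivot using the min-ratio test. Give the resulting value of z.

15

Ratio test on column y — row 1: 15/3 = 5; row 2: 5/2 = 5/2; row 3: 23/3 = 23/3. Minimum is 5/2 at row 2 (w2 leaves); pivot element 2.
Pivot on row 2; the z-row RHS becomes 0 − (-6)·(5/2) = 15.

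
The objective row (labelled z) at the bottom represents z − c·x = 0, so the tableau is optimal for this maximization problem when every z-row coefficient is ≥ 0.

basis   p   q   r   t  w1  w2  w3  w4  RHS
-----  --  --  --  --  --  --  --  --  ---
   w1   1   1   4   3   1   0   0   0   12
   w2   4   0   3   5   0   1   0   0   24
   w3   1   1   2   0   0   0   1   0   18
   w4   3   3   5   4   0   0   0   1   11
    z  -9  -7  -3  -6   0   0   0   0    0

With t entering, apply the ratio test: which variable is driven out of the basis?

Column t entries and ratios — w1: 12/3 = 4; w2: 24/5 = 24/5; w3: 0 ≤ 0, skip; w4: 11/4 = 11/4.
Smallest ratio is 11/4 in the row of w4, so w4 leaves.

w4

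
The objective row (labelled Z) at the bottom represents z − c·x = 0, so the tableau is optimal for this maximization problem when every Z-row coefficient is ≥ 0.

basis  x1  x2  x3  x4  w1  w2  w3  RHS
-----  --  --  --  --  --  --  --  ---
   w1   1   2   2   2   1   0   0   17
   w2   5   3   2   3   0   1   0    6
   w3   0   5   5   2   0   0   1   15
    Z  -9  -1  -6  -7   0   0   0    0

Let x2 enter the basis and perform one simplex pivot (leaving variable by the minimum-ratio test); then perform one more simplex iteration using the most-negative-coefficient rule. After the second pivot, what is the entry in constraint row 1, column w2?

-1/5

Ratio test on column x2 — row 1: 17/2 = 17/2; row 2: 6/3 = 2; row 3: 15/5 = 3. Minimum is 2 at row 2 (w2 leaves); pivot element 3.
Divide row 2 by 3; eliminate column x2 from the other rows.
Second iteration: most negative Z-row entry is -22/3 in column x1, so x1 enters.
Ratio test on column x1 — row 1: entry -7/3 ≤ 0; row 2: 2/(5/3) = 6/5; row 3: entry -25/3 ≤ 0. Minimum is 6/5 at row 2 (x2 leaves); pivot element 5/3.
Divide row 2 by 5/3; eliminate column x1 from the other rows.
After both pivots, the entry at constraint row 1, column w2 is -1/5.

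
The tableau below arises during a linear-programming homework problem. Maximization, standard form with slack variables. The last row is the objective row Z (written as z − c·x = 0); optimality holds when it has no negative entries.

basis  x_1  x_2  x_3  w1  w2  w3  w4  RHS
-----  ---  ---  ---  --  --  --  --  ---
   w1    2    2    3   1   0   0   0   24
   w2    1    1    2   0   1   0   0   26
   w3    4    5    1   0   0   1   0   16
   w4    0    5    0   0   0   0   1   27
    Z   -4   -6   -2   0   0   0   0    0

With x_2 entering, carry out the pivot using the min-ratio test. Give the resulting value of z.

Ratio test on column x_2 — row 1: 24/2 = 12; row 2: 26/1 = 26; row 3: 16/5 = 16/5; row 4: 27/5 = 27/5. Minimum is 16/5 at row 3 (w3 leaves); pivot element 5.
Pivot on row 3; the Z-row RHS becomes 0 − (-6)·(16/5) = 96/5.

96/5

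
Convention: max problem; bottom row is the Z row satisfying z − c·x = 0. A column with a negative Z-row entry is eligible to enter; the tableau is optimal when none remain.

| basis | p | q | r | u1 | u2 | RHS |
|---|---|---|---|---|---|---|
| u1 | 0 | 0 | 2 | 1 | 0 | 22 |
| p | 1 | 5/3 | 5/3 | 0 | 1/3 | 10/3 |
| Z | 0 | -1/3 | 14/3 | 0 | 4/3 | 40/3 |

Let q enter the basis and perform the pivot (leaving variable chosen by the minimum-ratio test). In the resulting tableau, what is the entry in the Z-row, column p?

1/5

Ratio test on column q — row 1: entry 0 ≤ 0; row 2: (10/3)/(5/3) = 2. Minimum is 2 at row 2 (p leaves); pivot element 5/3.
Divide row 2 by 5/3; eliminate column q from the other rows.
Z-row update in column p: 0 − (-1/3)·(3/5) = 1/5.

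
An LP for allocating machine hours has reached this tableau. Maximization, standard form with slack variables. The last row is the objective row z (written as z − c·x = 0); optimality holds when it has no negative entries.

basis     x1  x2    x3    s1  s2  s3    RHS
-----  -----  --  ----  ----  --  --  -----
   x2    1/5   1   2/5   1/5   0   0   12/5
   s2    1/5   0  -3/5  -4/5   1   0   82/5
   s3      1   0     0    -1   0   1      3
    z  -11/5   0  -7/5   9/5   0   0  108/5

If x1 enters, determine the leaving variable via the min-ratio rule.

Column x1 entries and ratios — x2: (12/5)/(1/5) = 12; s2: (82/5)/(1/5) = 82; s3: 3/1 = 3.
Smallest ratio is 3 in the row of s3, so s3 leaves.

s3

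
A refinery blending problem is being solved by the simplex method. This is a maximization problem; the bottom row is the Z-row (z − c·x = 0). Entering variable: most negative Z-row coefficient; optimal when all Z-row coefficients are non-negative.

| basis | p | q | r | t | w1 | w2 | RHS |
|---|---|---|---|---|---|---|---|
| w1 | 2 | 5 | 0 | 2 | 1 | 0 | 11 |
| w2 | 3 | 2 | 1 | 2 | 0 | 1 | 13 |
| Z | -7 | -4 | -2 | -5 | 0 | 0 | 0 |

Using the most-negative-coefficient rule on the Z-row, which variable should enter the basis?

p

Negative Z-row entries: p: -7, q: -4, r: -2, t: -5.
The most negative is -7 in column p, so p enters.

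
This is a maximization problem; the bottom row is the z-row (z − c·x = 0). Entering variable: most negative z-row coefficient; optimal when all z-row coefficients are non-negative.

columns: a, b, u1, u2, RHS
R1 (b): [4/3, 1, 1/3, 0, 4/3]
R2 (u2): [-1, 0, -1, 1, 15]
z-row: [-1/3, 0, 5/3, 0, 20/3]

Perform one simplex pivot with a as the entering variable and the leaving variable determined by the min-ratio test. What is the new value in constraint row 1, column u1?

Ratio test on column a — row 1: (4/3)/(4/3) = 1; row 2: entry -1 ≤ 0. Minimum is 1 at row 1 (b leaves); pivot element 4/3.
Divide row 1 by 4/3; eliminate column a from the other rows.
In the new row 1, the u1 entry is the old entry divided by the pivot: (1/3)/(4/3) = 1/4.

1/4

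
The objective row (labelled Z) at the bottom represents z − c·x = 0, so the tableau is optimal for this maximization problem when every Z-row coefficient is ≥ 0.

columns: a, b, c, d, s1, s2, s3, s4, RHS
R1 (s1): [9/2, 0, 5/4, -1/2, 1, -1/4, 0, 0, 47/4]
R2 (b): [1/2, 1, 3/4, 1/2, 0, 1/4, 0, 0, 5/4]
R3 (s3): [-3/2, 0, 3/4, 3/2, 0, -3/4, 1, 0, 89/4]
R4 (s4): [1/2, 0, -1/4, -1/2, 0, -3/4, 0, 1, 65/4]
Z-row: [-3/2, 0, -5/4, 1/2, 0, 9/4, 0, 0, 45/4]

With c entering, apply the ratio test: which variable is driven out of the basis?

Column c entries and ratios — s1: (47/4)/(5/4) = 47/5; b: (5/4)/(3/4) = 5/3; s3: (89/4)/(3/4) = 89/3; s4: -1/4 ≤ 0, skip.
Smallest ratio is 5/3 in the row of b, so b leaves.

b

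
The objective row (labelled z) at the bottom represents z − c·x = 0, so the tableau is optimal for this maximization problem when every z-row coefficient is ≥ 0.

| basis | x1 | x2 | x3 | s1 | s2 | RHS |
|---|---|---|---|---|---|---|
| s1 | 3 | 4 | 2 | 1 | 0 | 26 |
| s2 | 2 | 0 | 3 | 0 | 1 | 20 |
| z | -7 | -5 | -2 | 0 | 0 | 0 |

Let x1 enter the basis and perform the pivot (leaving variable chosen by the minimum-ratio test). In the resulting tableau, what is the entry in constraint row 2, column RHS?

8/3

Ratio test on column x1 — row 1: 26/3 = 26/3; row 2: 20/2 = 10. Minimum is 26/3 at row 1 (s1 leaves); pivot element 3.
Divide row 1 by 3; eliminate column x1 from the other rows.
Row 2 update in column RHS: 20 − 2·(26/3) = 8/3.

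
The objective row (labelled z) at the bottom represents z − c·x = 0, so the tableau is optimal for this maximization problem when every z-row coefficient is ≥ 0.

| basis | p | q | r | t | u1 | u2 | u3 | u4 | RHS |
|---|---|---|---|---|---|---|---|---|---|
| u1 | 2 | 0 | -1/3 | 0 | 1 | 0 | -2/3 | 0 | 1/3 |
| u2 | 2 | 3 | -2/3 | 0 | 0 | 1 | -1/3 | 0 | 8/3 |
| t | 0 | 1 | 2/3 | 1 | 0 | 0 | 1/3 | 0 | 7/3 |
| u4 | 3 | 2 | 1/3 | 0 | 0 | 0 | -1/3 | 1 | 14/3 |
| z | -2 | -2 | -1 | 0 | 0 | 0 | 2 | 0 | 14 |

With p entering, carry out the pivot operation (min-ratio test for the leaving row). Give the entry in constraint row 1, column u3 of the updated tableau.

-1/3

Ratio test on column p — row 1: (1/3)/2 = 1/6; row 2: (8/3)/2 = 4/3; row 3: entry 0 ≤ 0; row 4: (14/3)/3 = 14/9. Minimum is 1/6 at row 1 (u1 leaves); pivot element 2.
Divide row 1 by 2; eliminate column p from the other rows.
In the new row 1, the u3 entry is the old entry divided by the pivot: (-2/3)/2 = -1/3.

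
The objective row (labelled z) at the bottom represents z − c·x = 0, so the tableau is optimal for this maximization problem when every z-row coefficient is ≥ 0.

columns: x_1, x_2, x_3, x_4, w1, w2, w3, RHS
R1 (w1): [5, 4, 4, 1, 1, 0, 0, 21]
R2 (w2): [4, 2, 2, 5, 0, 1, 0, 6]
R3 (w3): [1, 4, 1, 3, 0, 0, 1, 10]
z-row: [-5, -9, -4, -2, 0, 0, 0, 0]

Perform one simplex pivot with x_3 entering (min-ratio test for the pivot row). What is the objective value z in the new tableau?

Ratio test on column x_3 — row 1: 21/4 = 21/4; row 2: 6/2 = 3; row 3: 10/1 = 10. Minimum is 3 at row 2 (w2 leaves); pivot element 2.
Pivot on row 2; the z-row RHS becomes 0 − (-4)·3 = 12.

12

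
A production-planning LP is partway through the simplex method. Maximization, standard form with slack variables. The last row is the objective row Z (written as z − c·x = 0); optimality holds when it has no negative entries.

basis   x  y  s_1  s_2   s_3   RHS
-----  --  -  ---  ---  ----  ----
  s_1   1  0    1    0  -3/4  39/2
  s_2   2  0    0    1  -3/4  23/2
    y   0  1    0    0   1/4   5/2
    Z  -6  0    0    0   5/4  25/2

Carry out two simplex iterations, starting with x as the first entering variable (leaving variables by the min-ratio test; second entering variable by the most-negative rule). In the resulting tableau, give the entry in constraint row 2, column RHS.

Ratio test on column x — row 1: (39/2)/1 = 39/2; row 2: (23/2)/2 = 23/4; row 3: entry 0 ≤ 0. Minimum is 23/4 at row 2 (s_2 leaves); pivot element 2.
Divide row 2 by 2; eliminate column x from the other rows.
Second iteration: most negative Z-row entry is -1 in column s_3, so s_3 enters.
Ratio test on column s_3 — row 1: entry -3/8 ≤ 0; row 2: entry -3/8 ≤ 0; row 3: (5/2)/(1/4) = 10. Minimum is 10 at row 3 (y leaves); pivot element 1/4.
Divide row 3 by 1/4; eliminate column s_3 from the other rows.
After both pivots, the entry at constraint row 2, column RHS is 19/2.

19/2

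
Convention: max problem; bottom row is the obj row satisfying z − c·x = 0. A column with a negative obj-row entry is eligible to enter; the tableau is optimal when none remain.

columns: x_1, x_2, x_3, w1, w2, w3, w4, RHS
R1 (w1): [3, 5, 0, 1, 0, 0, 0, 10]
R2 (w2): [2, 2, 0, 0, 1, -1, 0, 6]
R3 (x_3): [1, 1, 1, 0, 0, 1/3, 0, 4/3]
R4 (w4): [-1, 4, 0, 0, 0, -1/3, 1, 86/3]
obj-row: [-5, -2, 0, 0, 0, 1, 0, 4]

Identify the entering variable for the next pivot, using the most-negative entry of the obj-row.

Negative obj-row entries: x_1: -5, x_2: -2.
The most negative is -5 in column x_1, so x_1 enters.

x_1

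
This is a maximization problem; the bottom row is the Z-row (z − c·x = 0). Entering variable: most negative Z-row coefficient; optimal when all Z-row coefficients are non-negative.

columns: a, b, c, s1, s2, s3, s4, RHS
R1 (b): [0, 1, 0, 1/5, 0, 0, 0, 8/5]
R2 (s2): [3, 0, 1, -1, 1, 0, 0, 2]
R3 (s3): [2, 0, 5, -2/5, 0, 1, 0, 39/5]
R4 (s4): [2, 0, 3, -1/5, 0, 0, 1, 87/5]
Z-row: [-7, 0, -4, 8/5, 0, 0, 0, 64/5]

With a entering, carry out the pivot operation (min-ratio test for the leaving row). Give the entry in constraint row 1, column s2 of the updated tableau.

0

Ratio test on column a — row 1: entry 0 ≤ 0; row 2: 2/3 = 2/3; row 3: (39/5)/2 = 39/10; row 4: (87/5)/2 = 87/10. Minimum is 2/3 at row 2 (s2 leaves); pivot element 3.
Divide row 2 by 3; eliminate column a from the other rows.
Row 1 update in column s2: 0 − 0·(1/3) = 0.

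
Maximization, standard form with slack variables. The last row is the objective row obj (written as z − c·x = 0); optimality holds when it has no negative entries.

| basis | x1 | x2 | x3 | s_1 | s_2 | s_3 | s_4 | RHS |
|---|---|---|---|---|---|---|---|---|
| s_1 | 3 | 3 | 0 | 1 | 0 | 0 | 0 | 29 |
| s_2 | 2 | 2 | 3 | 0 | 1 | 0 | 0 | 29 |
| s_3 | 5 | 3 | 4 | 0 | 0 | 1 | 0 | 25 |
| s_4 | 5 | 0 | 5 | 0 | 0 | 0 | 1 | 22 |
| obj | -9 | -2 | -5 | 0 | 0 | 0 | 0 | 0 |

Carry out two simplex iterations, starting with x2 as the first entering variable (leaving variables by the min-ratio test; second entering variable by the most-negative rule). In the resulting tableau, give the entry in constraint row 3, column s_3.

1/3

Ratio test on column x2 — row 1: 29/3 = 29/3; row 2: 29/2 = 29/2; row 3: 25/3 = 25/3; row 4: entry 0 ≤ 0. Minimum is 25/3 at row 3 (s_3 leaves); pivot element 3.
Divide row 3 by 3; eliminate column x2 from the other rows.
Second iteration: most negative obj-row entry is -17/3 in column x1, so x1 enters.
Ratio test on column x1 — row 1: entry -2 ≤ 0; row 2: entry -4/3 ≤ 0; row 3: (25/3)/(5/3) = 5; row 4: 22/5 = 22/5. Minimum is 22/5 at row 4 (s_4 leaves); pivot element 5.
Divide row 4 by 5; eliminate column x1 from the other rows.
After both pivots, the entry at constraint row 3, column s_3 is 1/3.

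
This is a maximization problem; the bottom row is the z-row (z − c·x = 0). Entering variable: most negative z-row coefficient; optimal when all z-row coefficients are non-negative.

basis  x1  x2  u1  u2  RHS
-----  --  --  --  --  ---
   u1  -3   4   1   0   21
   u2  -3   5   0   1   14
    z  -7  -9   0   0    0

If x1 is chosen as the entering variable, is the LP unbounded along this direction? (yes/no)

Every constraint-row entry in column x1 is ≤ 0, so increasing x1 is unbounded.

yes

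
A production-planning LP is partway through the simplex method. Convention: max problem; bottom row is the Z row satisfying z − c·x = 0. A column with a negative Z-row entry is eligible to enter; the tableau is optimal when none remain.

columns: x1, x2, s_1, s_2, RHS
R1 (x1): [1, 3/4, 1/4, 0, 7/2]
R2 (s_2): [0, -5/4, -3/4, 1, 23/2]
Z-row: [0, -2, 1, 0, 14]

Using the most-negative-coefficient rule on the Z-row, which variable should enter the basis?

Negative Z-row entries: x2: -2.
The most negative is -2 in column x2, so x2 enters.

x2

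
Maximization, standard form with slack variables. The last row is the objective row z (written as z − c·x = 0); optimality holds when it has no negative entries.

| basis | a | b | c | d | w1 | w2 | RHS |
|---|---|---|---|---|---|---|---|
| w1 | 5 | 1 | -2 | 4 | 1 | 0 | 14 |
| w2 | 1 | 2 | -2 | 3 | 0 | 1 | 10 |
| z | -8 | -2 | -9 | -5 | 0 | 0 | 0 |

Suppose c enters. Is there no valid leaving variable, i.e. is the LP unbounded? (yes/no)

yes

Every constraint-row entry in column c is ≤ 0, so increasing c is unbounded.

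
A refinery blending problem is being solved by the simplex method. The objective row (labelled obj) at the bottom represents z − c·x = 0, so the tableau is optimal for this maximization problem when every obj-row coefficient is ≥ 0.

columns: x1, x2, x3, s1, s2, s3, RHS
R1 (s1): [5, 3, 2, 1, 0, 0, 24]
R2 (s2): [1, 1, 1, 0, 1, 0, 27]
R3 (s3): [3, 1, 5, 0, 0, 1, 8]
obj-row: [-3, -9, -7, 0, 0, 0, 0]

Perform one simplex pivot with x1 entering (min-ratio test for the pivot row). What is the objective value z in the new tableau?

Ratio test on column x1 — row 1: 24/5 = 24/5; row 2: 27/1 = 27; row 3: 8/3 = 8/3. Minimum is 8/3 at row 3 (s3 leaves); pivot element 3.
Pivot on row 3; the obj-row RHS becomes 0 − (-3)·(8/3) = 8.

8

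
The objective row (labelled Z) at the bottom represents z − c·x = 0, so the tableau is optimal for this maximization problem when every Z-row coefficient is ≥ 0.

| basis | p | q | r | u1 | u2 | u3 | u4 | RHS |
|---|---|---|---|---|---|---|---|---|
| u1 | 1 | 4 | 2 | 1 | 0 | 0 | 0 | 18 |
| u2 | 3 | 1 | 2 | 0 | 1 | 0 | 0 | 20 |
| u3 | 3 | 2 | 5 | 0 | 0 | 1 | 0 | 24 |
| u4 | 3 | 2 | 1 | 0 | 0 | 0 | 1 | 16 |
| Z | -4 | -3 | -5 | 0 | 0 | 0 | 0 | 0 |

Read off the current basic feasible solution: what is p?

p is not in the basis, so in the current basic feasible solution p = 0.

0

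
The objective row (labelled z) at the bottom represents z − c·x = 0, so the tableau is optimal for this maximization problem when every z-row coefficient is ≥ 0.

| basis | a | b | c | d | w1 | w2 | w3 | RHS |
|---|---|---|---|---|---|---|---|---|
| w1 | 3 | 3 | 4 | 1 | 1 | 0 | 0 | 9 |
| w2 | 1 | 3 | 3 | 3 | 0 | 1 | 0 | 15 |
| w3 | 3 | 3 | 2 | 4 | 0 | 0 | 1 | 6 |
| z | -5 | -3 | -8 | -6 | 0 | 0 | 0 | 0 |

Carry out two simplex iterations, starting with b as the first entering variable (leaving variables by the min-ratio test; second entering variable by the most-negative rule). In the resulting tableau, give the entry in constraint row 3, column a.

1

Ratio test on column b — row 1: 9/3 = 3; row 2: 15/3 = 5; row 3: 6/3 = 2. Minimum is 2 at row 3 (w3 leaves); pivot element 3.
Divide row 3 by 3; eliminate column b from the other rows.
Second iteration: most negative z-row entry is -6 in column c, so c enters.
Ratio test on column c — row 1: 3/2 = 3/2; row 2: 9/1 = 9; row 3: 2/(2/3) = 3. Minimum is 3/2 at row 1 (w1 leaves); pivot element 2.
Divide row 1 by 2; eliminate column c from the other rows.
After both pivots, the entry at constraint row 3, column a is 1.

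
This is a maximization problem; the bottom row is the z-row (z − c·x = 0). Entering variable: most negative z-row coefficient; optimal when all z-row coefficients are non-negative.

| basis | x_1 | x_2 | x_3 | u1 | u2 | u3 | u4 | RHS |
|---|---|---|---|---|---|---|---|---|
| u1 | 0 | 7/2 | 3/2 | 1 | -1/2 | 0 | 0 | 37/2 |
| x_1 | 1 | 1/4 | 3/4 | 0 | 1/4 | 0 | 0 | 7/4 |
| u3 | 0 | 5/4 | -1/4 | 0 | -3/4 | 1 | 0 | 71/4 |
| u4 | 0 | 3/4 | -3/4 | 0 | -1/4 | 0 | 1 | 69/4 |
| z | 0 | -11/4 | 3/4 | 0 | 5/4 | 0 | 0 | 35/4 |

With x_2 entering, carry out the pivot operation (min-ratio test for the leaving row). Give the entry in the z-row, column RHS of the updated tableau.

163/7

Ratio test on column x_2 — row 1: (37/2)/(7/2) = 37/7; row 2: (7/4)/(1/4) = 7; row 3: (71/4)/(5/4) = 71/5; row 4: (69/4)/(3/4) = 23. Minimum is 37/7 at row 1 (u1 leaves); pivot element 7/2.
Divide row 1 by 7/2; eliminate column x_2 from the other rows.
z-row update in column RHS: 35/4 − (-11/4)·(37/7) = 163/7.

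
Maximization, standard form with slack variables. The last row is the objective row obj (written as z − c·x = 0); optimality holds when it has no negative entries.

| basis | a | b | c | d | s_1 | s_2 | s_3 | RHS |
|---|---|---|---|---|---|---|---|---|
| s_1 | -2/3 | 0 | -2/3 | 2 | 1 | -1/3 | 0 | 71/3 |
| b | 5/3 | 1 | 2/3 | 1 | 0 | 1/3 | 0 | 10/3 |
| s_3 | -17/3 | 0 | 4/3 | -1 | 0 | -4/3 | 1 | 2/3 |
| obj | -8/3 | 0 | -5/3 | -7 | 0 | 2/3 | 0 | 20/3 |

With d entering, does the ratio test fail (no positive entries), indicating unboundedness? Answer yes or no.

no

Column d has positive entries in row(s) 1, 2, so the ratio test bounds it — not unbounded.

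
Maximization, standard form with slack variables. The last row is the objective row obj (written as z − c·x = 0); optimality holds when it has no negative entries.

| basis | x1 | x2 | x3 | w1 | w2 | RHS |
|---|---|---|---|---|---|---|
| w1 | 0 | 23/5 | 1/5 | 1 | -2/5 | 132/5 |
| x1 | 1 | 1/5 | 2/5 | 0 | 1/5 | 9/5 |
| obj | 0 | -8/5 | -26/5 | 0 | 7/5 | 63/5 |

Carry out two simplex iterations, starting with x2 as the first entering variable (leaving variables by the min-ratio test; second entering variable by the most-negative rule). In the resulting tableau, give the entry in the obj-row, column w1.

-2/9

Ratio test on column x2 — row 1: (132/5)/(23/5) = 132/23; row 2: (9/5)/(1/5) = 9. Minimum is 132/23 at row 1 (w1 leaves); pivot element 23/5.
Divide row 1 by 23/5; eliminate column x2 from the other rows.
Second iteration: most negative obj-row entry is -118/23 in column x3, so x3 enters.
Ratio test on column x3 — row 1: (132/23)/(1/23) = 132; row 2: (15/23)/(9/23) = 5/3. Minimum is 5/3 at row 2 (x1 leaves); pivot element 9/23.
Divide row 2 by 9/23; eliminate column x3 from the other rows.
After both pivots, the entry at the obj-row, column w1 is -2/9.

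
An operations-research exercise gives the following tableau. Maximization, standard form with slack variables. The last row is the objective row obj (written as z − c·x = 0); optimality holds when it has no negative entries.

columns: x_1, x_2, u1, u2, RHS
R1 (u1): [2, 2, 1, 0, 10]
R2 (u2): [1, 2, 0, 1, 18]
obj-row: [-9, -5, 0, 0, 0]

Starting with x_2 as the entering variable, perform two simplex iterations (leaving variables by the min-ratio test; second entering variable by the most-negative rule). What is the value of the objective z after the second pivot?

45

Ratio test on column x_2 — row 1: 10/2 = 5; row 2: 18/2 = 9. Minimum is 5 at row 1 (u1 leaves); pivot element 2.
Pivot on row 1; the obj-row RHS becomes 0 − (-5)·5 = 25.
Next entering variable (most negative obj-row entry -4): x_1.
Ratio test on column x_1 — row 1: 5/1 = 5; row 2: entry -1 ≤ 0. Minimum is 5 at row 1 (x_2 leaves); pivot element 1.
After the second pivot the obj-row RHS is 25 − (-4)·5 = 45.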